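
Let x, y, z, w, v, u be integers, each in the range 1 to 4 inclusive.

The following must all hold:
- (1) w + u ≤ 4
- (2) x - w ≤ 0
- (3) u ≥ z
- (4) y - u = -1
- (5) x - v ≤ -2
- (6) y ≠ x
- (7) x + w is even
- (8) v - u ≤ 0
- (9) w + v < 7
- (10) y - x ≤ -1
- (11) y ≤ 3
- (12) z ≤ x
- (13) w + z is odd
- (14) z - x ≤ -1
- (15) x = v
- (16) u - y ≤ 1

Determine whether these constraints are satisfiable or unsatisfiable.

Constraints 5, 8, 10, and 16 give x − y ≥ 1, y − u ≥ -1, u − v ≥ 0, v − x ≥ 2.
Adding all 4 inequalities: the left sides telescope to 0, and the right sides sum to 1 + (-1) + 0 + 2 = 2. So 0 ≥ 2, which is false.

Unsatisfiable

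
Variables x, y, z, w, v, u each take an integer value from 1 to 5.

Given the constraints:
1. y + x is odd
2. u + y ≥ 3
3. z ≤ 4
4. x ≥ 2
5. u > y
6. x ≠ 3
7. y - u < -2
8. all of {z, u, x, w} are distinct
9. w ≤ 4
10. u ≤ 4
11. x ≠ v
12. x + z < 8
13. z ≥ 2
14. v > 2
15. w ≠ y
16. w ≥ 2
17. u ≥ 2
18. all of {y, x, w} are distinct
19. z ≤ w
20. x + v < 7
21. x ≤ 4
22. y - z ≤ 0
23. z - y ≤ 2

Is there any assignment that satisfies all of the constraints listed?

Unsatisfiable

Constraints 3, 4, 9, 10, 13, 16, 17, and 21 confine each of z, u, x, w to the 3 values {2, …, 4}.
Constraint 8 requires all 4 of them to be distinct, but only 3 values are available — impossible by the pigeonhole principle.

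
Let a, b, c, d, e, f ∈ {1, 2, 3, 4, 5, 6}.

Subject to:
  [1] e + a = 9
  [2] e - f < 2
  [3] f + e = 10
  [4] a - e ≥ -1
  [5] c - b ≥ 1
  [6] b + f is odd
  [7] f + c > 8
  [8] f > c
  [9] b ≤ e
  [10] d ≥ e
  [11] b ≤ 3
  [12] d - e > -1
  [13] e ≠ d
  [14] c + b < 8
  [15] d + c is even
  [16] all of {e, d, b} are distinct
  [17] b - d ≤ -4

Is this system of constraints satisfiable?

Satisfiable

Take a = 4, b = 2, c = 4, d = 6, e = 5, f = 5. Then constraint 1: e + a = 9; constraint 2: e - f = 0; constraint 3: f + e = 10, and every other listed constraint is also met.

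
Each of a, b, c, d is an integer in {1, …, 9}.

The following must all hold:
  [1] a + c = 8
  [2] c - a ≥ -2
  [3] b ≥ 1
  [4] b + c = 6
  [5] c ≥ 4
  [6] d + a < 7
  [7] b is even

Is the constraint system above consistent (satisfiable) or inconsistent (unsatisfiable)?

Satisfiable

Setting (a, b, c, d) = (4, 2, 4, 1) satisfies everything: constraint 1: a + c = 8; constraint 2: c - a = 0; constraint 4: b + c = 6, and the others follow.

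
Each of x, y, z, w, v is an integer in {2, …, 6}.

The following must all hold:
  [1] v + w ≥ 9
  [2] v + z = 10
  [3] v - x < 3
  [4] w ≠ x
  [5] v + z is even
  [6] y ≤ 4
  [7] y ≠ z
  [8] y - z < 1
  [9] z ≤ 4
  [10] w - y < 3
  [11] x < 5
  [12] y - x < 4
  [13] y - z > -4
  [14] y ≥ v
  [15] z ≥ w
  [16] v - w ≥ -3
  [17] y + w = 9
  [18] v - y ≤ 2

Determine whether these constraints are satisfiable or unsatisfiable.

Unsatisfiable

From constraints 6 and 14: v ≤ y ≤ 4. From constraints 9 and 15: w ≤ z ≤ 4. Hence v + w ≤ 8. But constraint 1 requires v + w ≥ 9, and 9 > 8. Contradiction.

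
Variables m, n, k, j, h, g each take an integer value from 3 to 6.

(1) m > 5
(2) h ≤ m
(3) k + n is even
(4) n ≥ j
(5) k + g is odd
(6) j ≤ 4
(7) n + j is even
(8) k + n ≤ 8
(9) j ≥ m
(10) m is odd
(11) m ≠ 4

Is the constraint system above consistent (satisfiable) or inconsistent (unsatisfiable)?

From constraint 1: m ≥ 6. From constraints 6 and 9: m ≤ j and j ≤ 4, so m ≤ 4. But 4 < 6, so no value of m works.

Unsatisfiable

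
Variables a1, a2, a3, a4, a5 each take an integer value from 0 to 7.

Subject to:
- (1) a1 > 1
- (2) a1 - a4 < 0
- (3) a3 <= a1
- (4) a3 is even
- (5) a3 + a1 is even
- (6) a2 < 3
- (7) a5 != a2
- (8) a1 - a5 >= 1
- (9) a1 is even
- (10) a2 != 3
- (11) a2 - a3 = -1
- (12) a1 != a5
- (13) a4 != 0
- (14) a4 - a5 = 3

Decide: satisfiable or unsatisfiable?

Satisfiable

Setting (a1, a2, a3, a4, a5) = (2, 1, 2, 3, 0) satisfies everything: constraint 2: a1 - a4 = -1; constraint 8: a1 - a5 = 2, and the others follow.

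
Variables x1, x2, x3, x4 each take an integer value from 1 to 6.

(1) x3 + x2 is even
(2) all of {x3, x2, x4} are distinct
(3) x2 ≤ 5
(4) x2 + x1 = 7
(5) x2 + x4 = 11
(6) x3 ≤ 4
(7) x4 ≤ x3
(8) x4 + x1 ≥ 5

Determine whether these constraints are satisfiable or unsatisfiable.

From constraint 3: x2 ≤ 5. From constraints 6 and 7: x4 ≤ x3 ≤ 4. Hence x2 + x4 ≤ 9. But constraint 5 requires x2 + x4 = 11, and 11 > 9. Contradiction.

Unsatisfiable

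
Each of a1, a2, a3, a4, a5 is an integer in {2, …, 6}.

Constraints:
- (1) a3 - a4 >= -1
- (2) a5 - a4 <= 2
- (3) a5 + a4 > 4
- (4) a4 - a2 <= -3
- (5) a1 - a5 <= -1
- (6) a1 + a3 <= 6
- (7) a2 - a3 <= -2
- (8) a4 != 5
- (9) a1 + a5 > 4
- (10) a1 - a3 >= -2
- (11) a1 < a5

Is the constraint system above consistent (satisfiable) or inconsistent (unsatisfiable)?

Unsatisfiable

Constraints 2, 4, 5, 7, and 10 give a5 − a1 ≥ 1, a1 − a3 ≥ -2, a3 − a2 ≥ 2, a2 − a4 ≥ 3, a4 − a5 ≥ -2.
Adding all 5 inequalities: the left sides telescope to 0, and the right sides sum to 1 + (-2) + 2 + 3 + (-2) = 2. So 0 ≥ 2, which is false.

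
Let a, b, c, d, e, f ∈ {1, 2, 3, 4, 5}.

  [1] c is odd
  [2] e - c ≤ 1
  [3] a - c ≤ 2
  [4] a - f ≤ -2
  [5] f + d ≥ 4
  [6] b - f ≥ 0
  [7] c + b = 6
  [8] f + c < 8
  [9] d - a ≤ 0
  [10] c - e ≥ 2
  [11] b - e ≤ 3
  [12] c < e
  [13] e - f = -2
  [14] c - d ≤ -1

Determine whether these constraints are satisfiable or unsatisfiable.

Constraints 4, 6, 9, 10, 11, and 14 give d − c ≥ 1, c − e ≥ 2, e − b ≥ -3, b − f ≥ 0, f − a ≥ 2, a − d ≥ 0.
Adding all 6 inequalities: the left sides telescope to 0, and the right sides sum to 1 + 2 + (-3) + 0 + 2 + 0 = 2. So 0 ≥ 2, which is false.

Unsatisfiable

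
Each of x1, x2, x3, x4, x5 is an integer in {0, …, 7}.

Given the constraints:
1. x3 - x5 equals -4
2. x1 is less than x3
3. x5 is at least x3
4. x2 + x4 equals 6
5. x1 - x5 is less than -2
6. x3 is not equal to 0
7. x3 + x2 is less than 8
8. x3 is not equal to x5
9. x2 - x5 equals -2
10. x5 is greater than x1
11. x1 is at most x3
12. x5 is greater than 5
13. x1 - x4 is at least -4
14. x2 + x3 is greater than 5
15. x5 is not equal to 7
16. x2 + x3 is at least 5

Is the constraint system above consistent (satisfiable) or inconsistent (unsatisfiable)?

Satisfiable

Take x1 = 1, x2 = 4, x3 = 2, x4 = 2, x5 = 6. Then constraint 1: x3 - x5 = -4; constraint 4: x2 + x4 = 6; constraint 5: x1 - x5 = -5, and every other listed constraint is also met.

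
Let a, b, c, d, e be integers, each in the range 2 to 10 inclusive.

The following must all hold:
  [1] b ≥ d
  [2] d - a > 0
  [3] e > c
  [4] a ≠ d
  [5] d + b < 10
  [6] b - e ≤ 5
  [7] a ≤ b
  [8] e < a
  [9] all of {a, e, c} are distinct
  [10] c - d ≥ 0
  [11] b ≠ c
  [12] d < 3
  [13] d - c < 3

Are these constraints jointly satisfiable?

Constraints 2, 3, 8, and 10 give c < e, e < a, a < d, d ≤ c. Chaining: c < e < a < d ≤ c, which forces c < c — impossible.

Unsatisfiable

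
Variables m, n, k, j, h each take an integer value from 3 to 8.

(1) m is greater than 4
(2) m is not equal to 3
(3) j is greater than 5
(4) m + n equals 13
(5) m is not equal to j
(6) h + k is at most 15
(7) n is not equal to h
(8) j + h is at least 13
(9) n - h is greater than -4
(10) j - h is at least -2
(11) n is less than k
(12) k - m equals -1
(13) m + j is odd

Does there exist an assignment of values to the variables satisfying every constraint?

Satisfiable

Try m = 8, n = 5, k = 7, j = 7, h = 7.
Check constraint 4: m + n = 13; constraint 6: h + k = 14. The remaining constraints are straightforward to verify.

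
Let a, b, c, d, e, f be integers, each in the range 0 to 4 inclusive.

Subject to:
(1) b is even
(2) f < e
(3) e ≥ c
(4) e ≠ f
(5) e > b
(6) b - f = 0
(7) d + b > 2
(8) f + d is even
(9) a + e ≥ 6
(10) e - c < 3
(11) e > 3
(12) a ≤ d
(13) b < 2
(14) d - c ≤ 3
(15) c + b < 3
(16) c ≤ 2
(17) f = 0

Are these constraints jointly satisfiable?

One satisfying assignment is a = 4, b = 0, c = 2, d = 4, e = 4, f = 0.
For the less obvious constraints — constraint 6: b - f = 0; constraint 7: d + b = 4 — and the others hold by inspection.

Satisfiable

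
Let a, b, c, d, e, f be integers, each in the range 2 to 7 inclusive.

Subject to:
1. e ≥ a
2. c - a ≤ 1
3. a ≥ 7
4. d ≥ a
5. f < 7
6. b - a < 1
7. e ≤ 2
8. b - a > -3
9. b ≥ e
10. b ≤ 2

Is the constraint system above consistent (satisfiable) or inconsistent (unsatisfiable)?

From constraints 1 and 3: e ≥ a and a ≥ 7, so e ≥ 7. From constraint 7: e ≤ 2. But 2 < 7, so no value of e works.

Unsatisfiable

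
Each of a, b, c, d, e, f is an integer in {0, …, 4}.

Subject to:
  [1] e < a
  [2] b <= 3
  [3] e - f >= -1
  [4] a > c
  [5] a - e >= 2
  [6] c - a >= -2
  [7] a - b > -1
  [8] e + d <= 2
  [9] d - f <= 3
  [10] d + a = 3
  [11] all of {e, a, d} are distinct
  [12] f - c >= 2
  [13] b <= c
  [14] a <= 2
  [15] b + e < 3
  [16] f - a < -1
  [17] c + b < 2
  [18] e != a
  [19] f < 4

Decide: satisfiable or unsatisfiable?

Unsatisfiable

Constraints 3, 5, 6, and 12 give a − e ≥ 2, e − f ≥ -1, f − c ≥ 2, c − a ≥ -2.
Adding all 4 inequalities: the left sides telescope to 0, and the right sides sum to 2 + (-1) + 2 + (-2) = 1. So 0 ≥ 1, which is false.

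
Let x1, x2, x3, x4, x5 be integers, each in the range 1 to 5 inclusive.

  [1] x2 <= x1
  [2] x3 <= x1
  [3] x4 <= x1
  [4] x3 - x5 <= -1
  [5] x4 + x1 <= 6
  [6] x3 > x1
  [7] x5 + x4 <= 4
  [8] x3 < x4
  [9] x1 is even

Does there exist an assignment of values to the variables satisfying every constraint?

Constraints 3, 6, and 8 give x4 ≤ x1, x1 < x3, x3 < x4. Chaining: x4 ≤ x1 < x3 < x4, which forces x4 < x4 — impossible.

Unsatisfiable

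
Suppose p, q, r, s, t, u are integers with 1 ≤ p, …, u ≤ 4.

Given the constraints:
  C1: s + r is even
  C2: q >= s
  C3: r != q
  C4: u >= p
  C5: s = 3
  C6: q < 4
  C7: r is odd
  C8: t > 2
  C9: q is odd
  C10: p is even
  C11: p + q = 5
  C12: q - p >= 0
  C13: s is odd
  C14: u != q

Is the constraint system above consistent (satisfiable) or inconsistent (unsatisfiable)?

Setting (p, q, r, s, t, u) = (2, 3, 1, 3, 4, 2) satisfies everything: constraint 1: s + r = 4 is even; constraint 11: p + q = 5; constraint 12: q - p = 1, and the others follow.

Satisfiable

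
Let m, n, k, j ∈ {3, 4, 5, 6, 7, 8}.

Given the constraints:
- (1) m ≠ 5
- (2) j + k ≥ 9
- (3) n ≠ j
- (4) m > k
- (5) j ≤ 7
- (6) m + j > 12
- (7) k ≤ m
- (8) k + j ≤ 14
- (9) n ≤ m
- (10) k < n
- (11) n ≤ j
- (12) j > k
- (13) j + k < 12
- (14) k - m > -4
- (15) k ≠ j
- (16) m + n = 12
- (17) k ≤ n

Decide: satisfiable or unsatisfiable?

Try m = 6, n = 6, k = 4, j = 7.
Check constraint 2: j + k = 11; constraint 6: m + j = 13; constraint 8: k + j = 11. The remaining constraints are straightforward to verify.

Satisfiable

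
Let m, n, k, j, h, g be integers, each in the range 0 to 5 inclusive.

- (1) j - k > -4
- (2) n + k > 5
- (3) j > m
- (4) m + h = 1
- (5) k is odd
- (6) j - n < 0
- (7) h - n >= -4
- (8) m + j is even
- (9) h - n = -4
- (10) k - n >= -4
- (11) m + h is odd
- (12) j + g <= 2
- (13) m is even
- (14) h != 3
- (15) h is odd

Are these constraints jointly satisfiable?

Satisfiable

The assignment m = 0, n = 5, k = 3, j = 2, h = 1, g = 0 works:
  constraint 1 holds since j - k = -1.
  constraint 2 holds since n + k = 8.
  constraint 4 holds since m + h = 1.
The rest check out directly.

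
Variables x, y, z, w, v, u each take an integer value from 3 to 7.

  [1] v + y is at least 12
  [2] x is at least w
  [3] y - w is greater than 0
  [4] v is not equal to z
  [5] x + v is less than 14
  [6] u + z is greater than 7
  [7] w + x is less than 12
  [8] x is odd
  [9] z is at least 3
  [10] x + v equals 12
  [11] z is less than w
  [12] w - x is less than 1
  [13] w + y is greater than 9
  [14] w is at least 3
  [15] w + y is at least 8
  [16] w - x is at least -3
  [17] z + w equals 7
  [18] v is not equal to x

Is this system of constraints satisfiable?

Satisfiable

One satisfying assignment is x = 5, y = 7, z = 3, w = 4, v = 7, u = 6.
For the less obvious constraints — constraint 1: v + y = 14; constraint 3: y - w = 3 — and the others hold by inspection.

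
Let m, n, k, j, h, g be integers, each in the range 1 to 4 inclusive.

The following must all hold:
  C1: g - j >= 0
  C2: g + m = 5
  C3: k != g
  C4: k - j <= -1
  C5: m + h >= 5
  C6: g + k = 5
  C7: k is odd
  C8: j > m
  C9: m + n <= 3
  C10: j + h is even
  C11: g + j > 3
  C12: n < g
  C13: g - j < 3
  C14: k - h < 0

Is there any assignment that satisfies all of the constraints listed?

Satisfiable

One satisfying assignment is m = 1, n = 1, k = 1, j = 2, h = 4, g = 4.
For the less obvious constraints — constraint 1: g - j = 2; constraint 2: g + m = 5 — and the others hold by inspection.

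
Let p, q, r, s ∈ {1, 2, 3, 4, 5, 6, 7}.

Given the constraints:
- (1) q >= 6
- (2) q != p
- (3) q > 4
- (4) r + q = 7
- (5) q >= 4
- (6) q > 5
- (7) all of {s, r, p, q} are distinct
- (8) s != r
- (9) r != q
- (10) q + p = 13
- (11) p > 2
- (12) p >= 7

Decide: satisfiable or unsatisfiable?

One satisfying assignment is p = 7, q = 6, r = 1, s = 2.
For the less obvious constraints — constraint 4: r + q = 7; constraint 10: q + p = 13 — and the others hold by inspection.

Satisfiable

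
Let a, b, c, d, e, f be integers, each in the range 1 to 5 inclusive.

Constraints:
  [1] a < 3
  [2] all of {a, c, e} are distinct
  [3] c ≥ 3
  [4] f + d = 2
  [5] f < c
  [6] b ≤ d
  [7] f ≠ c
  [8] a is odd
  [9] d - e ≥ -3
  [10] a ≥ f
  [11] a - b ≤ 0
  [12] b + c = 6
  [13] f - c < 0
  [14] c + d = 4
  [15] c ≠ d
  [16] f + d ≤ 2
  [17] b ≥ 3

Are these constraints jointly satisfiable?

Unsatisfiable

From constraint 3: c ≥ 3. From constraints 6 and 17: d ≥ b ≥ 3. Hence c + d ≥ 6. But constraint 14 requires c + d = 4, and 4 < 6. Contradiction.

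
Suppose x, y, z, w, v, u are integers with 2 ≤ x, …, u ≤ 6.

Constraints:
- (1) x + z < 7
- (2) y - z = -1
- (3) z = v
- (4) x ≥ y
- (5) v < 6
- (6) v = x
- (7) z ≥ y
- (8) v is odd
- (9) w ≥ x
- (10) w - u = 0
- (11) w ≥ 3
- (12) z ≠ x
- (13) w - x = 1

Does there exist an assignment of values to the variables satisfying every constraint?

Unsatisfiable

From constraints 3 and 6, z = v = x, so z = x. But constraint 12 says z ≠ x. Contradiction.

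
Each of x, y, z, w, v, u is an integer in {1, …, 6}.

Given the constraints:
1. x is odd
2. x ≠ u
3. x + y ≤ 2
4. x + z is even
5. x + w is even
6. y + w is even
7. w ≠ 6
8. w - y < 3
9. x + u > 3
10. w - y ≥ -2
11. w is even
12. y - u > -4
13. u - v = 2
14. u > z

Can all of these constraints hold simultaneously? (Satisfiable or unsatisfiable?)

Unsatisfiable

Constraint 1 makes x odd and constraint 11 makes w even, so x + w must be odd. Constraint 5 says x + w is even — contradiction.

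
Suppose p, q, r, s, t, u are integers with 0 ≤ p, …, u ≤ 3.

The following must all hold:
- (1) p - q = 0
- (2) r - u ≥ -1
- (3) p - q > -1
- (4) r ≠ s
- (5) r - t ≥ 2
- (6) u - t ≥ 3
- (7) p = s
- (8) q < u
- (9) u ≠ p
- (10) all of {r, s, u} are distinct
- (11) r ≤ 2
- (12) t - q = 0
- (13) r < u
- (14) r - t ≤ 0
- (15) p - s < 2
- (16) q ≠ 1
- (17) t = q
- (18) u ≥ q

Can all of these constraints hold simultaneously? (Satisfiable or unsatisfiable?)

Unsatisfiable

Constraints 2, 6, and 14 give t − r ≥ 0, r − u ≥ -1, u − t ≥ 3.
Adding all 3 inequalities: the left sides telescope to 0, and the right sides sum to 0 + (-1) + 3 = 2. So 0 ≥ 2, which is false.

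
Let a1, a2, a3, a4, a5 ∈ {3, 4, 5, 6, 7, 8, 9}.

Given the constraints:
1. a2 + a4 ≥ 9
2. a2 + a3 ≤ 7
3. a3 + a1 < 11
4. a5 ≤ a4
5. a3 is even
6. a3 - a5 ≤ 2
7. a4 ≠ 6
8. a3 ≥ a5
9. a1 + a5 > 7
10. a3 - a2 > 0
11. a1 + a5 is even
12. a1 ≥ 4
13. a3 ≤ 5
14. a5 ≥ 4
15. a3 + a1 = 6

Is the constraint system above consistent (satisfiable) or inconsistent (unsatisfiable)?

From constraints 8 and 14: a3 ≥ a5 ≥ 4. From constraint 12: a1 ≥ 4. Hence a3 + a1 ≥ 8. But constraint 15 requires a3 + a1 = 6, and 6 < 8. Contradiction.

Unsatisfiable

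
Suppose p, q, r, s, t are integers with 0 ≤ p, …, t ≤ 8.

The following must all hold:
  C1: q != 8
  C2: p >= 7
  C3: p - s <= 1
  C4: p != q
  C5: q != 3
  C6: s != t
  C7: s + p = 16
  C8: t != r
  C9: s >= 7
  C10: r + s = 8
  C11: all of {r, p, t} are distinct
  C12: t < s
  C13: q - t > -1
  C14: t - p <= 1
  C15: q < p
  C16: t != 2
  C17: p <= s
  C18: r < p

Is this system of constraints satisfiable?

The assignment p = 8, q = 7, r = 0, s = 8, t = 6 works:
  constraint 3 holds since p - s = 0.
  constraint 7 holds since s + p = 16.
The rest check out directly.

Satisfiable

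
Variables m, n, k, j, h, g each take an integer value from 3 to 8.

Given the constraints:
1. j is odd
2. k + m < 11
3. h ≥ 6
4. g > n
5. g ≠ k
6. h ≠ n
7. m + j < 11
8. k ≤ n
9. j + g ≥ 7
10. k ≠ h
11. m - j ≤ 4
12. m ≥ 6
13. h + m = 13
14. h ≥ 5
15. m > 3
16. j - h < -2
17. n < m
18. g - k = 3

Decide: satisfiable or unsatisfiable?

One satisfying assignment is m = 6, n = 3, k = 3, j = 3, h = 7, g = 6.
For the less obvious constraints — constraint 2: k + m = 9; constraint 7: m + j = 9; constraint 9: j + g = 9 — and the others hold by inspection.

Satisfiable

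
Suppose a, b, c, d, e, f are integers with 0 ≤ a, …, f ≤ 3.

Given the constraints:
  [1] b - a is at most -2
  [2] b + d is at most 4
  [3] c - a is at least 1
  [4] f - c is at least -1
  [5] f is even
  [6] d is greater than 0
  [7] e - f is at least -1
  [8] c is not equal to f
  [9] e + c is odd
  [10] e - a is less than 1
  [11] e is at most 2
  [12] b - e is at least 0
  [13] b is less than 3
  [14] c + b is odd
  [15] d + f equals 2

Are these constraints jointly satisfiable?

Constraints 1, 3, 4, 7, and 12 give e − f ≥ -1, f − c ≥ -1, c − a ≥ 1, a − b ≥ 2, b − e ≥ 0.
Adding all 5 inequalities: the left sides telescope to 0, and the right sides sum to (-1) + (-1) + 1 + 2 + 0 = 1. So 0 ≥ 1, which is false.

Unsatisfiable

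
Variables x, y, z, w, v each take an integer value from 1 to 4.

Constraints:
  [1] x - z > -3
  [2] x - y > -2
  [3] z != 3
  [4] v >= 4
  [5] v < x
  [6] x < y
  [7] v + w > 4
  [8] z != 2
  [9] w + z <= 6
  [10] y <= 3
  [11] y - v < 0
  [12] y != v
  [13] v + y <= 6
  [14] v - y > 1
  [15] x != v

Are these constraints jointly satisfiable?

Unsatisfiable

Constraints 5, 6, and 11 give x < y, y < v, v < x. Chaining: x < y < v < x, which forces x < x — impossible.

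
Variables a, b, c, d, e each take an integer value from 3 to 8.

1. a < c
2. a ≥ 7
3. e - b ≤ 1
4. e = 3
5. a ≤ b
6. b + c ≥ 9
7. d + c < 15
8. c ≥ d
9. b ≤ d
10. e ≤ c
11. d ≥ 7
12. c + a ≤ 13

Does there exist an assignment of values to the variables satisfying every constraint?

From constraints 8 and 11: c ≥ d ≥ 7. From constraint 2: a ≥ 7. Hence c + a ≥ 14. But constraint 12 requires c + a ≤ 13, and 13 < 14. Contradiction.

Unsatisfiable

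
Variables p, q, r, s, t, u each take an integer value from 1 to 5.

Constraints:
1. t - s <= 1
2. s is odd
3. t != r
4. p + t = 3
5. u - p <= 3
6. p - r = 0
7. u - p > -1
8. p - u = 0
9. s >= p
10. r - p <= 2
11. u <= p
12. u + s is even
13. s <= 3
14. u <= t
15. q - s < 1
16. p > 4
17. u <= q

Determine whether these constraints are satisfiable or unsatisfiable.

From constraint 16: p ≥ 5. From constraints 9 and 13: p ≤ s and s ≤ 3, so p ≤ 3. But 3 < 5, so no value of p works.

Unsatisfiable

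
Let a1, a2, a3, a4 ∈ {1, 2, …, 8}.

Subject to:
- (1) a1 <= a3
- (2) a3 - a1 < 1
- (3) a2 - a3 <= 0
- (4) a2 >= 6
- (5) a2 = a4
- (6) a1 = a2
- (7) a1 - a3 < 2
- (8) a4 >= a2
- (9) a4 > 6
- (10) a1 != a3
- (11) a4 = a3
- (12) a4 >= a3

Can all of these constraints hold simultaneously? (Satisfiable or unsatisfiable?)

Unsatisfiable

From constraints 5, 6, and 11, a1 = a2 = a4 = a3, so a1 = a3. But constraint 10 says a1 ≠ a3. Contradiction.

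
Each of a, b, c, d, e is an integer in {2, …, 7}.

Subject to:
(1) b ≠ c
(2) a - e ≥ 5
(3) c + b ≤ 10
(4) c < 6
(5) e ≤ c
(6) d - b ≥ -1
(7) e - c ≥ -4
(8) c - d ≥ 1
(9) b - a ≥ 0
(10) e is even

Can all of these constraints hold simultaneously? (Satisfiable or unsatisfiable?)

Constraints 2, 6, 7, 8, and 9 give e − c ≥ -4, c − d ≥ 1, d − b ≥ -1, b − a ≥ 0, a − e ≥ 5.
Adding all 5 inequalities: the left sides telescope to 0, and the right sides sum to (-4) + 1 + (-1) + 0 + 5 = 1. So 0 ≥ 1, which is false.

Unsatisfiable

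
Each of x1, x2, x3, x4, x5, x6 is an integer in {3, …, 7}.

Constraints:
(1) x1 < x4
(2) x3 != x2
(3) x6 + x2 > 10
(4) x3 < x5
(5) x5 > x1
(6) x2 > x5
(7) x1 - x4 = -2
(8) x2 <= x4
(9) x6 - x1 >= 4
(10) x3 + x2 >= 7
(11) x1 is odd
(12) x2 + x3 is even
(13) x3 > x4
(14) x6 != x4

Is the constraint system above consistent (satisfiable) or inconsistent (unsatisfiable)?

Unsatisfiable

Constraints 4, 6, 8, and 13 give x4 < x3, x3 < x5, x5 < x2, x2 ≤ x4. Chaining: x4 < x3 < x5 < x2 ≤ x4, which forces x4 < x4 — impossible.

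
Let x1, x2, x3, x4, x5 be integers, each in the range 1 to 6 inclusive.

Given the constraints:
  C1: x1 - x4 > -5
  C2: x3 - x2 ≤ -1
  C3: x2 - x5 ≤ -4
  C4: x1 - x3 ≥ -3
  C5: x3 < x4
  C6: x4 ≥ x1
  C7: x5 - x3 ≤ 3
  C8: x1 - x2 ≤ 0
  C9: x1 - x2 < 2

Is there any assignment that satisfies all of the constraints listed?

Constraints 2, 3, and 7 give x3 − x5 ≥ -3, x5 − x2 ≥ 4, x2 − x3 ≥ 1.
Adding all 3 inequalities: the left sides telescope to 0, and the right sides sum to (-3) + 4 + 1 = 2. So 0 ≥ 2, which is false.

Unsatisfiable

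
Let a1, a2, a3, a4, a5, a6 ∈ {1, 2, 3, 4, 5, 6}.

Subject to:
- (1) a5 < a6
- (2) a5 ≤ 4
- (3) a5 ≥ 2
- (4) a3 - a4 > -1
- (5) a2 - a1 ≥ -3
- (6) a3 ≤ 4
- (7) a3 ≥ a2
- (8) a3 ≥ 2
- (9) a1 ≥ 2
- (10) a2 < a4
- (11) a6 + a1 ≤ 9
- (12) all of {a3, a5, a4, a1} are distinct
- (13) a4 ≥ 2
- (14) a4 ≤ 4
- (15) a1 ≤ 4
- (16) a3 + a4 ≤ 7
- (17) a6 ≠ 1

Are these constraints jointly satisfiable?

Unsatisfiable

Constraints 2, 3, 6, 8, 9, 13, 14, and 15 confine each of a3, a5, a4, a1 to the 3 values {2, …, 4}.
Constraint 12 requires all 4 of them to be distinct, but only 3 values are available — impossible by the pigeonhole principle.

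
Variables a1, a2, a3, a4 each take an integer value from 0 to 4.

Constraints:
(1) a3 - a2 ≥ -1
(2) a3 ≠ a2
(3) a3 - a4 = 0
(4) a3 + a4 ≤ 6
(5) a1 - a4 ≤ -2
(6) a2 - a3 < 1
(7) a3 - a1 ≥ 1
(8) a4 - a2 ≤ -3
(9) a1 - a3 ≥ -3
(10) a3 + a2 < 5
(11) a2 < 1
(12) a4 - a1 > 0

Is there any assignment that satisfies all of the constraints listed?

Constraints 1, 5, 8, and 9 give a3 − a2 ≥ -1, a2 − a4 ≥ 3, a4 − a1 ≥ 2, a1 − a3 ≥ -3.
Adding all 4 inequalities: the left sides telescope to 0, and the right sides sum to (-1) + 3 + 2 + (-3) = 1. So 0 ≥ 1, which is false.

Unsatisfiable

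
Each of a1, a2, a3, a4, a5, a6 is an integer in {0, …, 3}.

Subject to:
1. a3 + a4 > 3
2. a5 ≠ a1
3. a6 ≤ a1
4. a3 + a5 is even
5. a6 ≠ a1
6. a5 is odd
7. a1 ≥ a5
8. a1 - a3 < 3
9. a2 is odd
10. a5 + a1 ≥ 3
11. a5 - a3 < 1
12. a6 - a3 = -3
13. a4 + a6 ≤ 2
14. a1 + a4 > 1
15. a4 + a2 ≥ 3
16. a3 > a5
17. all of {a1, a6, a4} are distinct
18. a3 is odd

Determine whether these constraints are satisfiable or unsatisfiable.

Satisfiable

The assignment a1 = 3, a2 = 3, a3 = 3, a4 = 1, a5 = 1, a6 = 0 works:
  constraint 1 holds since a3 + a4 = 4.
  constraint 8 holds since a1 - a3 = 0.
The rest check out directly.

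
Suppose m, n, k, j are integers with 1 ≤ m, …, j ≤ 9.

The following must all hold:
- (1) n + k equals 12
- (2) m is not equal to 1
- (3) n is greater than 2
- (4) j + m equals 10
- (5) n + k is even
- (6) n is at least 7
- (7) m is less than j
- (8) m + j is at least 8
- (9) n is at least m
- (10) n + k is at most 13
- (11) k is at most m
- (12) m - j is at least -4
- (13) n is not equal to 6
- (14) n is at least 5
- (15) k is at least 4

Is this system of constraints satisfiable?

Satisfiable

Take m = 4, n = 8, k = 4, j = 6. Then constraint 1: n + k = 12; constraint 4: j + m = 10, and every other listed constraint is also met.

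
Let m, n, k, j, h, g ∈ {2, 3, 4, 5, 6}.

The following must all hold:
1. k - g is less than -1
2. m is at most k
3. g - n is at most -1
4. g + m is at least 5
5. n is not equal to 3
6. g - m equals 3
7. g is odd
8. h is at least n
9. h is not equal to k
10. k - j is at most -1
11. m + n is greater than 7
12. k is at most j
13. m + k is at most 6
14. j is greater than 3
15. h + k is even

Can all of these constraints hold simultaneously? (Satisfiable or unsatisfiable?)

Satisfiable

Setting (m, n, k, j, h, g) = (2, 6, 2, 5, 6, 5) satisfies everything: constraint 1: k - g = -3; constraint 3: g - n = -1; constraint 4: g + m = 7, and the others follow.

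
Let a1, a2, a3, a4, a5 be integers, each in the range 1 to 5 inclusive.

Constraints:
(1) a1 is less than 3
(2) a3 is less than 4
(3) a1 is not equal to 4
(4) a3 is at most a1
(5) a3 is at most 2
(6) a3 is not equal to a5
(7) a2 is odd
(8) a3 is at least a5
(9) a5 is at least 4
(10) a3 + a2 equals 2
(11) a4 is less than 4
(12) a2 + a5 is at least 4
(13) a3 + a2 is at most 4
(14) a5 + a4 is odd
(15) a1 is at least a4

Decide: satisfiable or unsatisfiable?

Unsatisfiable

From constraints 8 and 9: a3 ≥ a5 and a5 ≥ 4, so a3 ≥ 4. From constraint 2: a3 ≤ 3. But 3 < 4, so no value of a3 works.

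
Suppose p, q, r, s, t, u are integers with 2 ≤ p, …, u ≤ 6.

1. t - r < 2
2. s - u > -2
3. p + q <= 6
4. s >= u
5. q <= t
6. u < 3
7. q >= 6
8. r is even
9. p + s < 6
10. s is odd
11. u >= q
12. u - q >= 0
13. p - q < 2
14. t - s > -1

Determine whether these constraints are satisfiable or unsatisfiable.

Unsatisfiable

From constraints 7 and 11: u ≥ q and q ≥ 6, so u ≥ 6. From constraint 6: u ≤ 2. But 2 < 6, so no value of u works.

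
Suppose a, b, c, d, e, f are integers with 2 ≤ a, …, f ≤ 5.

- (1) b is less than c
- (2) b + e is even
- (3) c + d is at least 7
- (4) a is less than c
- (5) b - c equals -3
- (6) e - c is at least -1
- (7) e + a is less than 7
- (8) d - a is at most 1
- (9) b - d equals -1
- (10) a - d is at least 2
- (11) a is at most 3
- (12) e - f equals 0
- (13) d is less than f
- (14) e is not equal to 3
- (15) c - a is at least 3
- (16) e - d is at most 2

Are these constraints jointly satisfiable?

Constraints 6, 10, 15, and 16 give a − d ≥ 2, d − e ≥ -2, e − c ≥ -1, c − a ≥ 3.
Adding all 4 inequalities: the left sides telescope to 0, and the right sides sum to 2 + (-2) + (-1) + 3 = 2. So 0 ≥ 2, which is false.

Unsatisfiable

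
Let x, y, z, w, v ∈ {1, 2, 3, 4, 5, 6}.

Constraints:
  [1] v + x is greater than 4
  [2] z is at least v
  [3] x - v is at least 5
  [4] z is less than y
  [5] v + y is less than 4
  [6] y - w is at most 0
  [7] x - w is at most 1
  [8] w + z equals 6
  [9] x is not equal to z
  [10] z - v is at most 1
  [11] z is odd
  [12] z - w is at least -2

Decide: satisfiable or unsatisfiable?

Constraints 3, 7, 10, and 12 give v − z ≥ -1, z − w ≥ -2, w − x ≥ -1, x − v ≥ 5.
Adding all 4 inequalities: the left sides telescope to 0, and the right sides sum to (-1) + (-2) + (-1) + 5 = 1. So 0 ≥ 1, which is false.

Unsatisfiable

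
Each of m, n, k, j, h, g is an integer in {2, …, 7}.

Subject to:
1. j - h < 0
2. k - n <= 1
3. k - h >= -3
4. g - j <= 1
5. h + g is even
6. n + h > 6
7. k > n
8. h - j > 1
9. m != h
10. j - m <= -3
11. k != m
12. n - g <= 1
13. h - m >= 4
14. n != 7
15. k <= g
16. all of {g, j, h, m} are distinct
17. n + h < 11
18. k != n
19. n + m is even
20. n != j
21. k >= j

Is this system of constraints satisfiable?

Unsatisfiable

Constraints 2, 3, 4, 10, 12, and 13 give g − n ≥ -1, n − k ≥ -1, k − h ≥ -3, h − m ≥ 4, m − j ≥ 3, j − g ≥ -1.
Adding all 6 inequalities: the left sides telescope to 0, and the right sides sum to (-1) + (-1) + (-3) + 4 + 3 + (-1) = 1. So 0 ≥ 1, which is false.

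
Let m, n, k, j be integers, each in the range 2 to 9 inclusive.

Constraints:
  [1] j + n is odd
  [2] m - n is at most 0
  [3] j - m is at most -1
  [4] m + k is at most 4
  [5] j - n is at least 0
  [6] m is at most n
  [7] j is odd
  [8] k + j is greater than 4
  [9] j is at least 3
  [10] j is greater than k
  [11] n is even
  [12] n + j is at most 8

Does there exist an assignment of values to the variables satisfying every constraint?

Unsatisfiable

Constraints 2, 3, and 5 give m − j ≥ 1, j − n ≥ 0, n − m ≥ 0.
Adding all 3 inequalities: the left sides telescope to 0, and the right sides sum to 1 + 0 + 0 = 1. So 0 ≥ 1, which is false.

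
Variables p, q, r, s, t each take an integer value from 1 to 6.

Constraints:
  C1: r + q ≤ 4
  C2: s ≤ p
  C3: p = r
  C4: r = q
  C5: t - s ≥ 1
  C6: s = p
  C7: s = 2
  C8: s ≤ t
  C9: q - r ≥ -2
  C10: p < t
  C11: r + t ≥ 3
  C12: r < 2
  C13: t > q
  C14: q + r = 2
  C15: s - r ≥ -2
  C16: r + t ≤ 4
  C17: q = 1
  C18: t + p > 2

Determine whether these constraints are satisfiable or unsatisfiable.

Unsatisfiable

Constraint 7 fixes s = 2 and constraint 17 fixes q = 1. Constraints 3, 4, and 6 give s = p = r = q, so s = q. But 2 ≠ 1 — contradiction.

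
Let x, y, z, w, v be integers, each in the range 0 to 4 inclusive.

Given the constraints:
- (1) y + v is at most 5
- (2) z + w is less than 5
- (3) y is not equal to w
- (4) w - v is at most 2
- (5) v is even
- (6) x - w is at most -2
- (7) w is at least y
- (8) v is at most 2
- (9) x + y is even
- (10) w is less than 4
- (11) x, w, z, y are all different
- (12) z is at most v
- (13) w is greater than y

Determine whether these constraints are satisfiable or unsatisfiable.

Satisfiable

Try x = 0, y = 2, z = 1, w = 3, v = 2.
Check constraint 1: y + v = 4; constraint 2: z + w = 4; constraint 4: w - v = 1. The remaining constraints are straightforward to verify.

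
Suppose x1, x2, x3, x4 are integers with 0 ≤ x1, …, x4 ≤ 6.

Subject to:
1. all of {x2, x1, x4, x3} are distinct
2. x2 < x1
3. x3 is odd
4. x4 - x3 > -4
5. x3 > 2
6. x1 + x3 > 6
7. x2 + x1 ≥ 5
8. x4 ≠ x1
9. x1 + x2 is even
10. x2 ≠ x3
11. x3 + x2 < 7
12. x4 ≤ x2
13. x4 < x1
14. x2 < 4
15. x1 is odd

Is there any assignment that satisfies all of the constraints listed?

One satisfying assignment is x1 = 5, x2 = 1, x3 = 3, x4 = 0.
For the less obvious constraints — constraint 4: x4 - x3 = -3; constraint 6: x1 + x3 = 8; constraint 7: x2 + x1 = 6 — and the others hold by inspection.

Satisfiable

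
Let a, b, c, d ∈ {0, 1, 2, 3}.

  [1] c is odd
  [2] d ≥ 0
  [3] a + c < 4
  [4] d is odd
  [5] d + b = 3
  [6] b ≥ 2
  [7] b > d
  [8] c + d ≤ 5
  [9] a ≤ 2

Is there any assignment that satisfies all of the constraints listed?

Try a = 2, b = 2, c = 1, d = 1.
Check constraint 3: a + c = 3; constraint 5: d + b = 3. The remaining constraints are straightforward to verify.

Satisfiable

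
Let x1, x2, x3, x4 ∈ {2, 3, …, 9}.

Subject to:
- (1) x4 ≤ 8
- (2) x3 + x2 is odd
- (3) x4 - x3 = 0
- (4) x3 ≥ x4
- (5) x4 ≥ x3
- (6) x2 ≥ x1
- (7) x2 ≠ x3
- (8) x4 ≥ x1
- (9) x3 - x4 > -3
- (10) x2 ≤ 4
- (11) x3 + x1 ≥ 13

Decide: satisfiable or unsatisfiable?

From constraints 1 and 5: x3 ≤ x4 ≤ 8. From constraints 6 and 10: x1 ≤ x2 ≤ 4. Hence x3 + x1 ≤ 12. But constraint 11 requires x3 + x1 ≥ 13, and 13 > 12. Contradiction.

Unsatisfiable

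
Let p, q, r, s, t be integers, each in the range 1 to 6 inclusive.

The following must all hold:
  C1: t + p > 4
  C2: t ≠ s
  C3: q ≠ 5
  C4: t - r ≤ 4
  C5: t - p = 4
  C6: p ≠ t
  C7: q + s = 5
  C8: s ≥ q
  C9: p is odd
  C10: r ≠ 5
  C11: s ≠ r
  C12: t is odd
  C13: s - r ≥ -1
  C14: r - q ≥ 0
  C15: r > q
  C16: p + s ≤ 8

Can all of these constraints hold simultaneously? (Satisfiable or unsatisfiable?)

One satisfying assignment is p = 1, q = 1, r = 2, s = 4, t = 5.
For the less obvious constraints — constraint 1: t + p = 6; constraint 4: t - r = 3 — and the others hold by inspection.

Satisfiable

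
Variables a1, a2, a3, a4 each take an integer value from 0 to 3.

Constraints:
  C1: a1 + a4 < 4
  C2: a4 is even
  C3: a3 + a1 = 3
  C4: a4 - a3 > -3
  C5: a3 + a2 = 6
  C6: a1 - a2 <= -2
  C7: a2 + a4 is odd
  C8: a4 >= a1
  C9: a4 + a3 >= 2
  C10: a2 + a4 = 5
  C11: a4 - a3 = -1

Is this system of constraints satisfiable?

Try a1 = 0, a2 = 3, a3 = 3, a4 = 2.
Check constraint 1: a1 + a4 = 2; constraint 3: a3 + a1 = 3. The remaining constraints are straightforward to verify.

Satisfiable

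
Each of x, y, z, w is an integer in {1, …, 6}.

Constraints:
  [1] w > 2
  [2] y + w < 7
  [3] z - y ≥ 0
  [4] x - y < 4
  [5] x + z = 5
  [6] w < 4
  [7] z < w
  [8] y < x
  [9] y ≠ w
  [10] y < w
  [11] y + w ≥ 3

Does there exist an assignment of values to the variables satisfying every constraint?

One satisfying assignment is x = 3, y = 1, z = 2, w = 3.
For the less obvious constraints — constraint 2: y + w = 4; constraint 3: z - y = 1; constraint 4: x - y = 2 — and the others hold by inspection.

Satisfiable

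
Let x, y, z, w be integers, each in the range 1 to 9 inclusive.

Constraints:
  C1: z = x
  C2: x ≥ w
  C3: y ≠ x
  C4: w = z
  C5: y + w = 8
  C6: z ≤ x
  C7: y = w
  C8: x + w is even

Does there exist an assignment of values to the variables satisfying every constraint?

Unsatisfiable

From constraints 1, 4, and 7, y = w = z = x, so y = x. But constraint 3 says y ≠ x. Contradiction.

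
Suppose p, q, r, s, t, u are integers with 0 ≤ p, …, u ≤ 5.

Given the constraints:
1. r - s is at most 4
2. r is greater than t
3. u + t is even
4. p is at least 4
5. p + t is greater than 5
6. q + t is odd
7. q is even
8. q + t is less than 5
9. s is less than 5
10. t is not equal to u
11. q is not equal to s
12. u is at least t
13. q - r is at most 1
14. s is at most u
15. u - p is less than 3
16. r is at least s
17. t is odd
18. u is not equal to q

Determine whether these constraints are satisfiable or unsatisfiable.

Satisfiable

The assignment p = 5, q = 2, r = 4, s = 1, t = 1, u = 5 works:
  constraint 1 holds since r - s = 3.
  constraint 5 holds since p + t = 6.
The rest check out directly.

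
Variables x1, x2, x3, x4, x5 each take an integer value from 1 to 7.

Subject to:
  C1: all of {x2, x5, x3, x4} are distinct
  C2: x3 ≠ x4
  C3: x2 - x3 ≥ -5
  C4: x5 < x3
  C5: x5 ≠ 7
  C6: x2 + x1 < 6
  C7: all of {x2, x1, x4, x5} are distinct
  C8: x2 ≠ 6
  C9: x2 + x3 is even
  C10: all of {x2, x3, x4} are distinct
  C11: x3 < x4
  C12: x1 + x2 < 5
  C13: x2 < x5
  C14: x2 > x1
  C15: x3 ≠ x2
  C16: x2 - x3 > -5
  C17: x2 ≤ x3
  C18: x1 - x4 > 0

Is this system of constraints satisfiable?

Unsatisfiable

Constraints 4, 11, 13, 14, and 18 give x3 < x4, x4 < x1, x1 < x2, x2 < x5, x5 < x3. Chaining: x3 < x4 < x1 < x2 < x5 < x3, which forces x3 < x3 — impossible.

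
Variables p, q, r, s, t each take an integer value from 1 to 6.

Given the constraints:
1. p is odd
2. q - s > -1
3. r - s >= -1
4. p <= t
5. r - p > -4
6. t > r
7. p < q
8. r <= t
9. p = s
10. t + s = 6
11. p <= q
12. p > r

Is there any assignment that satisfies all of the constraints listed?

Satisfiable

The assignment p = 3, q = 4, r = 2, s = 3, t = 3 works:
  constraint 2 holds since q - s = 1.
  constraint 3 holds since r - s = -1.
The rest check out directly.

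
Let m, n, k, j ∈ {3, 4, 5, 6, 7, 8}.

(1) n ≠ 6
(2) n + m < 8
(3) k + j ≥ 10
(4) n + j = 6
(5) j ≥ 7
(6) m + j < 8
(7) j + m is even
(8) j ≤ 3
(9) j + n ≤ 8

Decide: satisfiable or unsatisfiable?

From constraint 5: j ≥ 7. From constraint 8: j ≤ 3. But 3 < 7, so no value of j works.

Unsatisfiable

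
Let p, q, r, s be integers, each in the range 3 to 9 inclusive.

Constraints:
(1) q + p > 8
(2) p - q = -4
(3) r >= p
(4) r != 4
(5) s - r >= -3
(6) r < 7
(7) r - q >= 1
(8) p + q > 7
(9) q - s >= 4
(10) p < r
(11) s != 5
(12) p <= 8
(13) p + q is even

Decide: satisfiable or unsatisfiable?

Constraints 5, 7, and 9 give s − r ≥ -3, r − q ≥ 1, q − s ≥ 4.
Adding all 3 inequalities: the left sides telescope to 0, and the right sides sum to (-3) + 1 + 4 = 2. So 0 ≥ 2, which is false.

Unsatisfiable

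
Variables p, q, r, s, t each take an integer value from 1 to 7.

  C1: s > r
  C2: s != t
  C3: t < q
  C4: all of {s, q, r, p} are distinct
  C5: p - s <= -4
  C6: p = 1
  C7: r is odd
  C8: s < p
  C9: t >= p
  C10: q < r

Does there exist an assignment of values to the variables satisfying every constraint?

Unsatisfiable

Constraints 1, 3, 8, 9, and 10 give s < p, p ≤ t, t < q, q < r, r < s. Chaining: s < p ≤ t < q < r < s, which forces s < s — impossible.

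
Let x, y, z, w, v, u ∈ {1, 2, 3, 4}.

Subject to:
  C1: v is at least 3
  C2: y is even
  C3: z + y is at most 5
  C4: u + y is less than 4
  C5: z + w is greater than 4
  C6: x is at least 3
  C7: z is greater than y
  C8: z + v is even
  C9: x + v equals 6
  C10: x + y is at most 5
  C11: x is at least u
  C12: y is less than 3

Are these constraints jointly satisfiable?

Satisfiable

Setting (x, y, z, w, v, u) = (3, 2, 3, 3, 3, 1) satisfies everything: constraint 3: z + y = 5; constraint 4: u + y = 3, and the others follow.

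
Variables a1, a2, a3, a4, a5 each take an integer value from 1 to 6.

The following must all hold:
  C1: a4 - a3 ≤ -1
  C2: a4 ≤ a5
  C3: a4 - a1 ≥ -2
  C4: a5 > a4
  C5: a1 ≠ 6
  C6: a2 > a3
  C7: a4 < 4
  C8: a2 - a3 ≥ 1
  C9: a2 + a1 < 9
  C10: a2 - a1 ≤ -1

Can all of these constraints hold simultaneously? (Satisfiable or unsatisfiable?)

Constraints 1, 3, 8, and 10 give a1 − a2 ≥ 1, a2 − a3 ≥ 1, a3 − a4 ≥ 1, a4 − a1 ≥ -2.
Adding all 4 inequalities: the left sides telescope to 0, and the right sides sum to 1 + 1 + 1 + (-2) = 1. So 0 ≥ 1, which is false.

Unsatisfiable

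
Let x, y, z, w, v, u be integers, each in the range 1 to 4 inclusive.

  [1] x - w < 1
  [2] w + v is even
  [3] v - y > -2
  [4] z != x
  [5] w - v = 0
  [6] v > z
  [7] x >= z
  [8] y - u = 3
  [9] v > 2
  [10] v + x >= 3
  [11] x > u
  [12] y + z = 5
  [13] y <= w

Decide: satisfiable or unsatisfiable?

Satisfiable

Try x = 2, y = 4, z = 1, w = 4, v = 4, u = 1.
Check constraint 1: x - w = -2; constraint 3: v - y = 0. The remaining constraints are straightforward to verify.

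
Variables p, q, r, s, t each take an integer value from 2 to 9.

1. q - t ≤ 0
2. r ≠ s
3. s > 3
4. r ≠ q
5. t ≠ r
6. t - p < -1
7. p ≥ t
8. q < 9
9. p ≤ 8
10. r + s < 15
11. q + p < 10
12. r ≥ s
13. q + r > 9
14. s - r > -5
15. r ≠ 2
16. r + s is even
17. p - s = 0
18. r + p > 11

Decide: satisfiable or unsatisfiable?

Satisfiable

Try p = 6, q = 3, r = 8, s = 6, t = 4.
Check constraint 1: q - t = -1; constraint 6: t - p = -2. The remaining constraints are straightforward to verify.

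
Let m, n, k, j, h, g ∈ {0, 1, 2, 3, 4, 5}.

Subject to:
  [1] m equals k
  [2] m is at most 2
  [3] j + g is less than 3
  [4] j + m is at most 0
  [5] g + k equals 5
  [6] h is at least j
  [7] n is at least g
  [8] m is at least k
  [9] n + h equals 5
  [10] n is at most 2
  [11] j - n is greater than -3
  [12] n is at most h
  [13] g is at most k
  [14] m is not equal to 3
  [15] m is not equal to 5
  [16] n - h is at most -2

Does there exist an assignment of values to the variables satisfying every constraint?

From constraints 7 and 10: g ≤ n ≤ 2. From constraints 2 and 8: k ≤ m ≤ 2. Hence g + k ≤ 4. But constraint 5 requires g + k = 5, and 5 > 4. Contradiction.

Unsatisfiable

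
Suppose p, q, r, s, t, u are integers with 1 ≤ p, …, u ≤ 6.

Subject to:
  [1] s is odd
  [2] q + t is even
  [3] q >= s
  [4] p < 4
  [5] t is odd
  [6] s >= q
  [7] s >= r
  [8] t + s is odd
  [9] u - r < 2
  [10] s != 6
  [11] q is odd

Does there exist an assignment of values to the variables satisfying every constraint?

Unsatisfiable

Constraint 5 makes t odd and constraint 1 makes s odd, so t + s must be even. Constraint 8 says t + s is odd — contradiction.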